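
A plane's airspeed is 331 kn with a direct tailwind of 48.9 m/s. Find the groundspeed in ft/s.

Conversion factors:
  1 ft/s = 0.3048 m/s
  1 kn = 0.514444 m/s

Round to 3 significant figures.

719 ft/s

331 kn × 0.514444 = 170.281 m/s
48.9 m/s (already m/s)
Total: 170.281 + 48.9 = 219.181 m/s
In ft/s: 219.181 / 0.3048 = 719.098 ft/s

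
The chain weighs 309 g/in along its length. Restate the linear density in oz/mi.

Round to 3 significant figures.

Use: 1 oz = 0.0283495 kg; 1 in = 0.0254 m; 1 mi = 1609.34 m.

309 g/in × 0.001 kg/g ÷ 0.0254 m/in = 12.1654 kg/m
12.1654 kg/m ÷ 0.0283495 kg/oz × 1609.34 m/mi = 690604 oz/mi

6.91×10⁵ oz/mi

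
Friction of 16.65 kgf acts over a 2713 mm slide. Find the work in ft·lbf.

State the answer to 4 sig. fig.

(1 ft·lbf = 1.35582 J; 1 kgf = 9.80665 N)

16.65 kgf × 9.80665 → 163.281 N
2713 mm × 0.001 → 2.713 m
W = F × d = 163.281 N × 2.713 m = 442.981 J
442.981 J ÷ (1.35582 J/ft·lbf) = 326.726 ft·lbf

326.7 ft·lbf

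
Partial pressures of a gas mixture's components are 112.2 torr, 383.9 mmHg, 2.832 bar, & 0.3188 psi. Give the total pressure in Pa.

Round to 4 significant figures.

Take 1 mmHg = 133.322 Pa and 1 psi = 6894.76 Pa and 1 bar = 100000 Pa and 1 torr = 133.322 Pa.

3.515×10⁵ Pa

112.2 torr × 133.322 → 14958.7 Pa
383.9 mmHg × 133.322 → 51182.3 Pa
2.832 bar × 100000 → 283200 Pa
0.3188 psi × 6894.76 → 2198.05 Pa
Sum: 14958.7 + 51182.3 + 283200 + 2198.05 = 351539 Pa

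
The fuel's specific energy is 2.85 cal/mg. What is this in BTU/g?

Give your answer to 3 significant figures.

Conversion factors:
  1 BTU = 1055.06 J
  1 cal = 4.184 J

11.3 BTU/g

2.85 cal/mg × 4.184 J/cal ÷ 10⁻⁶ kg/mg = 1.19244×10⁷ J/kg
1.19244×10⁷ J/kg ÷ 1055.06 J/BTU × 0.001 kg/g = 11.3021 BTU/g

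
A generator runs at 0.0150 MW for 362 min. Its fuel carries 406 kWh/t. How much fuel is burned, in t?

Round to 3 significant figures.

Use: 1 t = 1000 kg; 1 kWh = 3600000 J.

0.0150 MW → 15000 W
362 min → 21720 s
E = P × t = 15000 × 21720 = 3.258×10⁸ J
406 kWh/t → 1.4616×10⁶ J/kg
m = E / e_s = 3.258×10⁸ / 1.4616×10⁶ = 222.906 kg
In t: 222.906 / 1000 = 0.222906 t

0.223 t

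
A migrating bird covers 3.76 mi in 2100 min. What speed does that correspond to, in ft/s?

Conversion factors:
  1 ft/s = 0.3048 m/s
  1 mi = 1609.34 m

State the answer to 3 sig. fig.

0.158 ft/s

3.76 mi × 1609.34 → 6051.12 m
2100 min × 60 → 126000 s
v = d / t = 6051.12 m / 126000 s = 0.0480248 m/s
0.0480248 m/s ÷ (0.3048 m/s/ft/s) = 0.157562 ft/s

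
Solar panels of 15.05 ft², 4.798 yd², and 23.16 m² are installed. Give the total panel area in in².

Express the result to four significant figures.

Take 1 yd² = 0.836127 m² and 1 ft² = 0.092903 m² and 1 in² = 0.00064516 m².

15.05 ft² × 0.092903 → 1.39819 m²
4.798 yd² × 0.836127 → 4.01174 m²
23.16 m² (already m²)
Sum: 1.39819 + 4.01174 + 23.16 = 28.5699 m²
In in²: 28.5699 / 0.00064516 = 44283.4 in²

4.428×10⁴ in²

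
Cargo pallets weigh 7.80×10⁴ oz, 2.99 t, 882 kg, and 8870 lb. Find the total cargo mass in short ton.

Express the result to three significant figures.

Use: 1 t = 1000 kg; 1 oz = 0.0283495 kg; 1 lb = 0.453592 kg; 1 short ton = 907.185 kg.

11.1 short ton

7.80×10⁴ oz × 0.0283495 → 2211.26 kg
2.99 t × 1000 → 2990 kg
882 kg (already kg)
8870 lb × 0.453592 → 4023.36 kg
Sum: 2211.26 + 2990 + 882 + 4023.36 = 10106.6 kg
In short ton: 10106.6 / 907.185 = 11.1406 short ton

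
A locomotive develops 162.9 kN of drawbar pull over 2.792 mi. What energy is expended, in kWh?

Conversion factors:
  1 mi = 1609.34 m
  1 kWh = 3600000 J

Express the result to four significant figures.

162.9 kN × 1000 → 162900 N
2.792 mi × 1609.34 → 4493.28 m
W = F × d = 162900 N × 4493.28 m = 7.31955×10⁸ J
7.31955×10⁸ J ÷ (3600000 J/kWh) = 203.321 kWh

203.3 kWh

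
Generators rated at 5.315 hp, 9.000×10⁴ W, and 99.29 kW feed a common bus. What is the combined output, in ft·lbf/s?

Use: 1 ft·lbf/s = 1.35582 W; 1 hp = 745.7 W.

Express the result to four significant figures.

1.425×10⁵ ft·lbf/s

5.315 hp × 745.7 = 3963.4 W
9.000×10⁴ W (already W)
99.29 kW × 1000 = 99290 W
Combined: 3963.4 + 90000 + 99290 = 193253 W
In ft·lbf/s: 193253 / 1.35582 = 142536 ft·lbf/s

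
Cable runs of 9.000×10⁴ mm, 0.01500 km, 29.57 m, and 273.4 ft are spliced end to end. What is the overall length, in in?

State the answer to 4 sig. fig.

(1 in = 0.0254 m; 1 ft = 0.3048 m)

9.000×10⁴ mm × 0.001 = 90 m
0.01500 km × 1000 = 15 m
29.57 m (already m)
273.4 ft × 0.3048 = 83.3323 m
Sum: 90 + 15 + 29.57 + 83.3323 = 217.902 m
In in: 217.902 / 0.0254 = 8578.82 in

8579 in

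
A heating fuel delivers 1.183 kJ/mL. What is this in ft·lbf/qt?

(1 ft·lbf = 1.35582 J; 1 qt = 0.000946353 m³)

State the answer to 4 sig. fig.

8.257×10⁵ ft·lbf/qt

1.183 kJ/mL × 1000 J/kJ ÷ 10⁻⁶ m³/mL = 1.183×10⁹ J/m³
1.183×10⁹ J/m³ ÷ 1.35582 J/ft·lbf × 0.000946353 m³/qt = 825726 ft·lbf/qt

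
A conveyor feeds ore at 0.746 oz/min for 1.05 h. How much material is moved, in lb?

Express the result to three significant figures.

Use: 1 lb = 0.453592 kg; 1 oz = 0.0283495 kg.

2.94 lb

0.746 oz/min → 3.52479×10⁻⁴ kg/s
1.05 h → 3780 s
m = ṁ × t = 3.52479×10⁻⁴ × 3780 = 1.33237 kg
In lb: 1.33237 / 0.453592 = 2.93738 lb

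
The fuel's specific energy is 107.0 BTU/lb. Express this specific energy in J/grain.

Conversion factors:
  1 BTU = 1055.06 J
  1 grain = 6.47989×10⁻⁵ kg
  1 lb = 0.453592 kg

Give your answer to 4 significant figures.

107.0 BTU/lb × 1055.06 J/BTU ÷ 0.453592 kg/lb = 248883 J/kg
248883 J/kg × 6.47989×10⁻⁵ kg/grain = 16.1273 J/grain

16.13 J/grain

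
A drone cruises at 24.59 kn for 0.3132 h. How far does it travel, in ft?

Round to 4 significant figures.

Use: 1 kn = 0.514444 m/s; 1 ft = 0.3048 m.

24.59 kn × 0.514444 → 12.6502 m/s
0.3132 h × 3600 → 1127.52 s
d = v × t = 12.6502 m/s × 1127.52 s = 14263.4 m
14263.4 m ÷ (0.3048 m/ft) = 46795.9 ft

4.680×10⁴ ft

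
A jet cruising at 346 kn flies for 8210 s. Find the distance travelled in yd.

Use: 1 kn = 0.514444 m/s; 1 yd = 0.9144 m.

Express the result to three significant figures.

1.60×10⁶ yd

346 kn × 0.514444 = 177.998 m/s
d = v × t = 177.998 m/s × 8210 s = 1.46136×10⁶ m
1.46136×10⁶ m ÷ (0.9144 m/yd) = 1.59816×10⁶ yd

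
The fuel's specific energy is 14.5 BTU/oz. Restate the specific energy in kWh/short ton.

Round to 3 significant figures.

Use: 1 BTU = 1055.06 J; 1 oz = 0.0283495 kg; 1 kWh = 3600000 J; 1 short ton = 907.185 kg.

14.5 BTU/oz × 1055.06 J/BTU ÷ 0.0283495 kg/oz = 539635 J/kg
539635 J/kg ÷ 3600000 J/kWh × 907.185 kg/short ton = 135.986 kWh/short ton

136 kWh/short ton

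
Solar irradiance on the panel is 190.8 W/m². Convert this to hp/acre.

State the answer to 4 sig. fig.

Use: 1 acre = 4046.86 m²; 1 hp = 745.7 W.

1035 hp/acre

190.8 W/m² is already 190.8 W/m²
190.8 W/m² ÷ 745.7 W/hp × 4046.86 m²/acre = 1035.46 hp/acre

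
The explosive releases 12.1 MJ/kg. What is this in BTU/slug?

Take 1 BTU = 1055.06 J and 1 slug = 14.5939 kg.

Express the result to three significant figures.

12.1 MJ/kg × 1000000 J/MJ = 1.21×10⁷ J/kg
1.21×10⁷ J/kg ÷ 1055.06 J/BTU × 14.5939 kg/slug = 167371 BTU/slug

1.67×10⁵ BTU/slug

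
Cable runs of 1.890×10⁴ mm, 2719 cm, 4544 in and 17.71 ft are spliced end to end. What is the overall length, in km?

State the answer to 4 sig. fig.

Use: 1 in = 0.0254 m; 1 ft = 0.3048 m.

0.1669 km

1.890×10⁴ mm × 0.001 = 18.9 m
2719 cm × 0.01 = 27.19 m
4544 in × 0.0254 = 115.418 m
17.71 ft × 0.3048 = 5.39801 m
Combined: 18.9 + 27.19 + 115.418 + 5.39801 = 166.906 m
In km: 166.906 / 1000 = 0.166906 km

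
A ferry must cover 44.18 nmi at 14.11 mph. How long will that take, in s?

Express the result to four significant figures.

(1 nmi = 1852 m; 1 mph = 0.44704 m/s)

1.297×10⁴ s

44.18 nmi × 1852 = 81821.4 m
14.11 mph × 0.44704 = 6.30773 m/s
t = d / v = 81821.4 m / 6.30773 m/s = 12971.6 s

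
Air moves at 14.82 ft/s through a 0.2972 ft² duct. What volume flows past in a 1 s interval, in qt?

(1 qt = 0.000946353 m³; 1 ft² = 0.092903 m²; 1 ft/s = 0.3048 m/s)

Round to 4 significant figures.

14.82 ft/s × 0.3048 → 4.51714 m/s
0.2972 ft² × 0.092903 → 0.0276108 m²
V = v × A × t = 4.51714 m/s × 0.0276108 m² × 1 s = 0.124722 m³
0.124722 m³ ÷ (0.000946353 m³/qt) = 131.792 qt

131.8 qt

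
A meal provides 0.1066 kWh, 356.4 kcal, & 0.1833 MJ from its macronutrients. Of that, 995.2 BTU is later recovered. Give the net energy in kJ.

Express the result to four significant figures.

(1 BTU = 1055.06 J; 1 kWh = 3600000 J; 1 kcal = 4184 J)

0.1066 kWh × 3600000 = 383760 J
356.4 kcal × 4184 = 1.49118×10⁶ J
0.1833 MJ × 1000000 = 183300 J
995.2 BTU × 1055.06 = 1.05×10⁶ J
Sum: 383760 + 1.49118×10⁶ + 183300 − 1.05×10⁶ = 1.00824×10⁶ J
In kJ: 1.00824×10⁶ / 1000 = 1008.24 kJ

1008 kJ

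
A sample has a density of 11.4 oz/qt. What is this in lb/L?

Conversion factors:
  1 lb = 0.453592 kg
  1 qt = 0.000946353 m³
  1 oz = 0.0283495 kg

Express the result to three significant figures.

11.4 oz/qt × 0.0283495 kg/oz ÷ 0.000946353 m³/qt = 341.505 kg/m³
341.505 kg/m³ ÷ 0.453592 kg/lb × 0.001 m³/L = 0.75289 lb/L

0.753 lb/L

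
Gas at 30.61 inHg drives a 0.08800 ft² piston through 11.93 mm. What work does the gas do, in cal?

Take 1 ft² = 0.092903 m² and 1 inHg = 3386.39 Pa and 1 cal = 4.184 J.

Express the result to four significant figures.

2.416 cal

30.61 inHg → 103657 Pa
0.08800 ft² → 0.00817546 m²
F = P × A = 103657 × 0.00817546 = 847.444 N
11.93 mm → 0.01193 m
W = F × d = 847.444 × 0.01193 = 10.11 J
In cal: 10.11 / 4.184 = 2.41635 cal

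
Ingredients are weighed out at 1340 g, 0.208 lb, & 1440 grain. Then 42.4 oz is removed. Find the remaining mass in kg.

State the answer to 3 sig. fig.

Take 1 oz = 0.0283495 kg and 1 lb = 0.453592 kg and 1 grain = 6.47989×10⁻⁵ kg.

0.326 kg

1340 g × 0.001 = 1.34 kg
0.208 lb × 0.453592 = 0.0943471 kg
1440 grain × 6.47989×10⁻⁵ = 0.0933104 kg
42.4 oz × 0.0283495 = 1.20202 kg
Result: 1.34 + 0.0943471 + 0.0933104 − 1.20202 = 0.325638 kg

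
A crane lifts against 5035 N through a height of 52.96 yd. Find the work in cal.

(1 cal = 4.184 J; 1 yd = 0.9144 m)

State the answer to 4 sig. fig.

5.828×10⁴ cal

52.96 yd × 0.9144 = 48.4266 m
W = F × d = 5035 N × 48.4266 m = 243828 J
243828 J ÷ (4.184 J/cal) = 58276.3 cal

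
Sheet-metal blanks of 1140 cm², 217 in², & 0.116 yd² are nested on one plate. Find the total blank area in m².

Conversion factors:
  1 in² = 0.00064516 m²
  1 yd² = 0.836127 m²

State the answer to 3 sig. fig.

0.351 m²

1140 cm² × 0.0001 = 0.114 m²
217 in² × 0.00064516 = 0.14 m²
0.116 yd² × 0.836127 = 0.0969907 m²
Sum: 0.114 + 0.14 + 0.0969907 = 0.350991 m²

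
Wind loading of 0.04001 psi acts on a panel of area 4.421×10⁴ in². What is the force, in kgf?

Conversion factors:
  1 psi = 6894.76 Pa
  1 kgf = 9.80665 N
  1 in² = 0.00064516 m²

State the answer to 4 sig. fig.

0.04001 psi × 6894.76 → 275.859 Pa
4.421×10⁴ in² × 0.00064516 → 28.5225 m²
F = P × A = 275.859 Pa × 28.5225 m² = 7868.19 N
7868.19 N ÷ (9.80665 N/kgf) = 802.332 kgf

802.3 kgf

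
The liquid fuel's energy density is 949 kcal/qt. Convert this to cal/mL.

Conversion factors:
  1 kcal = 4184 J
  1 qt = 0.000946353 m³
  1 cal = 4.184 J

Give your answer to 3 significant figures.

949 kcal/qt × 4184 J/kcal ÷ 0.000946353 m³/qt = 4.1957×10⁹ J/m³
4.1957×10⁹ J/m³ ÷ 4.184 J/cal × 10⁻⁶ m³/mL = 1002.8 cal/mL

1000 cal/mL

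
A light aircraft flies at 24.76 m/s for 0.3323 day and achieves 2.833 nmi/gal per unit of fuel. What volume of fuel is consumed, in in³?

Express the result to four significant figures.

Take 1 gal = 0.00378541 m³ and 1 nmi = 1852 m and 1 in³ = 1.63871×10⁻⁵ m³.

3.130×10⁴ in³

0.3323 day → 28710.7 s
d = v × t = 24.76 × 28710.7 = 710877 m
2.833 nmi/gal → 1.38604×10⁶ m/m³
V = d / (distance per unit fuel) = 710877 / 1.38604×10⁶ = 0.512883 m³
In in³: 0.512883 / 1.63871×10⁻⁵ = 31298 in³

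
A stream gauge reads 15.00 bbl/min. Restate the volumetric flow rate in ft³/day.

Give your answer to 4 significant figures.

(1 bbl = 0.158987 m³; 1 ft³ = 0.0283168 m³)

1.213×10⁵ ft³/day

15.00 bbl/min × 0.158987 m³/bbl ÷ 60 s/min = 0.0397468 m³/s
0.0397468 m³/s ÷ 0.0283168 m³/ft³ × 86400 s/day = 121275 ft³/day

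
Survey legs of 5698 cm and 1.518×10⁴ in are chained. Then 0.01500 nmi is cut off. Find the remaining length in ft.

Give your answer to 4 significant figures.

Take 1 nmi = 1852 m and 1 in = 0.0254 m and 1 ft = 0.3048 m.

1361 ft

5698 cm × 0.01 → 56.98 m
1.518×10⁴ in × 0.0254 → 385.572 m
0.01500 nmi × 1852 → 27.78 m
Net: 56.98 + 385.572 − 27.78 = 414.772 m
In ft: 414.772 / 0.3048 = 1360.8 ft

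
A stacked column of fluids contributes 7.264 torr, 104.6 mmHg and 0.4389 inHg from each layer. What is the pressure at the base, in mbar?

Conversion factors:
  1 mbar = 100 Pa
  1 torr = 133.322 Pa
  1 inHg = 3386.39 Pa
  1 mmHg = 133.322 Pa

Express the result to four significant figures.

164.0 mbar

7.264 torr × 133.322 = 968.451 Pa
104.6 mmHg × 133.322 = 13945.5 Pa
0.4389 inHg × 3386.39 = 1486.29 Pa
Sum: 968.451 + 13945.5 + 1486.29 = 16400.2 Pa
In mbar: 16400.2 / 100 = 164.002 mbar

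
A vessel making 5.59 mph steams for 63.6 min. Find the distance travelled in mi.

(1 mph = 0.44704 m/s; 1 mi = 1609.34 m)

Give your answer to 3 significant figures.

5.59 mph × 0.44704 = 2.49895 m/s
63.6 min × 60 = 3816 s
d = v × t = 2.49895 m/s × 3816 s = 9535.99 m
9535.99 m ÷ (1609.34 m/mi) = 5.9254 mi

5.93 mi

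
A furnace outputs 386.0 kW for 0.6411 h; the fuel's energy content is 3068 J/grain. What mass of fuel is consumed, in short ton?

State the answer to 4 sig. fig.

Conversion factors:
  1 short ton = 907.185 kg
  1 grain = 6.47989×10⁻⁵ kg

386.0 kW → 386000 W
0.6411 h → 2307.96 s
E = P × t = 386000 × 2307.96 = 8.90873×10⁸ J
3068 J/grain → 4.73465×10⁷ J/kg
m = E / e_s = 8.90873×10⁸ / 4.73465×10⁷ = 18.816 kg
In short ton: 18.816 / 907.185 = 0.0207411 short ton

0.02074 short ton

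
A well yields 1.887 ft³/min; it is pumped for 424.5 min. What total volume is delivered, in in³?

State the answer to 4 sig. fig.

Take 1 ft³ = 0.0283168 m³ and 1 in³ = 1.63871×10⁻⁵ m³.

1.887 ft³/min → 8.90563×10⁻⁴ m³/s
424.5 min → 25470 s
V = Q × t = 8.90563×10⁻⁴ × 25470 = 22.6826 m³
In in³: 22.6826 / 1.63871×10⁻⁵ = 1.38417×10⁶ in³

1.384×10⁶ in³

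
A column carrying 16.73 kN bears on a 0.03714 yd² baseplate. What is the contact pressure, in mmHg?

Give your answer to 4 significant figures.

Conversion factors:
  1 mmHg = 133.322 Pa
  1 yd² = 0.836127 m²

4041 mmHg

16.73 kN × 1000 = 16730 N
0.03714 yd² × 0.836127 = 0.0310538 m²
P = F / A = 16730 N / 0.0310538 m² = 538742 Pa
538742 Pa ÷ (133.322 Pa/mmHg) = 4040.91 mmHg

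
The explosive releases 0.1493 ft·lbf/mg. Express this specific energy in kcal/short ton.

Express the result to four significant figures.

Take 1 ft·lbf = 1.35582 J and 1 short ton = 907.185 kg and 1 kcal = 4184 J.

4.389×10⁴ kcal/short ton

0.1493 ft·lbf/mg × 1.35582 J/ft·lbf ÷ 10⁻⁶ kg/mg = 202424 J/kg
202424 J/kg ÷ 4184 J/kcal × 907.185 kg/short ton = 43890.1 kcal/short ton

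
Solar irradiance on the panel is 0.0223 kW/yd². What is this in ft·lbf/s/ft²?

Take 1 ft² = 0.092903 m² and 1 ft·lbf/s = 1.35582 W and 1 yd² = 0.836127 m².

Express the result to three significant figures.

1.83 ft·lbf/s/ft²

0.0223 kW/yd² × 1000 W/kW ÷ 0.836127 m²/yd² = 26.6706 W/m²
26.6706 W/m² ÷ 1.35582 W/ft·lbf/s × 0.092903 m²/ft² = 1.82751 ft·lbf/s/ft²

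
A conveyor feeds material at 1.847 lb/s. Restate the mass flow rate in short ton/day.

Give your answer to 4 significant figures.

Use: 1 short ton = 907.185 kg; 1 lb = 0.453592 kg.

79.79 short ton/day

1.847 lb/s × 0.453592 kg/lb = 0.837784 kg/s
0.837784 kg/s ÷ 907.185 kg/short ton × 86400 s/day = 79.7903 short ton/day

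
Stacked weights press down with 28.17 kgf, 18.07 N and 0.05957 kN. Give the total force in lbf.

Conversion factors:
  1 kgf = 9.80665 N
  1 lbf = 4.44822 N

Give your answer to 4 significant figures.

28.17 kgf × 9.80665 → 276.253 N
18.07 N (already N)
0.05957 kN × 1000 → 59.57 N
Combined: 276.253 + 18.07 + 59.57 = 353.893 N
In lbf: 353.893 / 4.44822 = 79.5583 lbf

79.56 lbf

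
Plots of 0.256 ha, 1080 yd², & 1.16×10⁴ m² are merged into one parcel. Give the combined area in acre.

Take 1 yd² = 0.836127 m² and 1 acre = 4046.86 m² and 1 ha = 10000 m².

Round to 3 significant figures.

3.72 acre

0.256 ha × 10000 = 2560 m²
1080 yd² × 0.836127 = 903.017 m²
1.16×10⁴ m² (already m²)
Combined: 2560 + 903.017 + 11600 = 15063 m²
In acre: 15063 / 4046.86 = 3.72215 acre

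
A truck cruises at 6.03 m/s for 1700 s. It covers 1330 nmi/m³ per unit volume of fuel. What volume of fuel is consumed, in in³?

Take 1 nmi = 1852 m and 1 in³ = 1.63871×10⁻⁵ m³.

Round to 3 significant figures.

254 in³

d = v × t = 6.03 × 1700 = 10251 m
1330 nmi/m³ → 2.46316×10⁶ m/m³
V = d / (distance per unit fuel) = 10251 / 2.46316×10⁶ = 0.00416173 m³
In in³: 0.00416173 / 1.63871×10⁻⁵ = 253.964 in³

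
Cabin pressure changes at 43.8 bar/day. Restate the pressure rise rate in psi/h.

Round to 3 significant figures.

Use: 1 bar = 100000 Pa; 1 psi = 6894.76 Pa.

43.8 bar/day × 100000 Pa/bar ÷ 86400 s/day = 50.6944 Pa/s
50.6944 Pa/s ÷ 6894.76 Pa/psi × 3600 s/h = 26.4694 psi/h

26.5 psi/h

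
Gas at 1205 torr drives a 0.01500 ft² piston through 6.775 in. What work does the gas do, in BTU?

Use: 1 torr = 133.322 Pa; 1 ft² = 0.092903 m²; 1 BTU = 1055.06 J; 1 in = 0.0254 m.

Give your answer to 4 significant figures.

1205 torr → 160653 Pa
0.01500 ft² → 0.00139354 m²
F = P × A = 160653 × 0.00139354 = 223.876 N
6.775 in → 0.172085 m
W = F × d = 223.876 × 0.172085 = 38.5257 J
In BTU: 38.5257 / 1055.06 = 0.0365152 BTU

0.03652 BTU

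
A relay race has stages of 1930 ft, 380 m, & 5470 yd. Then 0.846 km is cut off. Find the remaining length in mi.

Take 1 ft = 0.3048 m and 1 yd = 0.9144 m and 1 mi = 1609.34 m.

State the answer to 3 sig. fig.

1930 ft × 0.3048 → 588.264 m
380 m (already m)
5470 yd × 0.9144 → 5001.77 m
0.846 km × 1000 → 846 m
Sum: 588.264 + 380 + 5001.77 − 846 = 5124.03 m
In mi: 5124.03 / 1609.34 = 3.18393 mi

3.18 mi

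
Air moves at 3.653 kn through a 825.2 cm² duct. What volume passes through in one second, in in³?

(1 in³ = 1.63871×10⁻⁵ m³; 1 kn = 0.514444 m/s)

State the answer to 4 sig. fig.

9463 in³

3.653 kn × 0.514444 = 1.87926 m/s
825.2 cm² × 0.0001 = 0.08252 m²
V = v × A × t = 1.87926 m/s × 0.08252 m² × 1 s = 0.155077 m³
0.155077 m³ ÷ (1.63871×10⁻⁵ m³/in³) = 9463.36 in³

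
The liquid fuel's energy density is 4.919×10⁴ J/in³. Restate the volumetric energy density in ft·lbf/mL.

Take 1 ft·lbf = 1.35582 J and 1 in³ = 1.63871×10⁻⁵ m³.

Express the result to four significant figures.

2214 ft·lbf/mL

4.919×10⁴ J/in³ ÷ 1.63871×10⁻⁵ m³/in³ = 3.00175×10⁹ J/m³
3.00175×10⁹ J/m³ ÷ 1.35582 J/ft·lbf × 10⁻⁶ m³/mL = 2213.97 ft·lbf/mL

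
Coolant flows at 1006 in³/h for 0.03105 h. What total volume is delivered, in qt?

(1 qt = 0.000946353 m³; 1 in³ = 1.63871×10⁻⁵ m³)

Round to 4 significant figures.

1006 in³/h → 4.57928×10⁻⁶ m³/s
0.03105 h → 111.78 s
V = Q × t = 4.57928×10⁻⁶ × 111.78 = 5.11872×10⁻⁴ m³
In qt: 5.11872×10⁻⁴ / 0.000946353 = 0.540889 qt

0.5409 qt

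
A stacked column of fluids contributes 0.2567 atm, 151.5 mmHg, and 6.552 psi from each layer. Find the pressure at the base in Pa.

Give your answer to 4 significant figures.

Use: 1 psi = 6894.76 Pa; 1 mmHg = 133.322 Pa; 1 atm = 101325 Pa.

9.138×10⁴ Pa

0.2567 atm × 101325 = 26010.1 Pa
151.5 mmHg × 133.322 = 20198.3 Pa
6.552 psi × 6894.76 = 45174.5 Pa
Combined: 26010.1 + 20198.3 + 45174.5 = 91382.9 Pa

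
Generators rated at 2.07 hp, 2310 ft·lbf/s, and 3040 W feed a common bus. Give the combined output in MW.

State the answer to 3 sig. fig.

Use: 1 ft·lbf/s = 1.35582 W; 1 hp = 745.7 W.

2.07 hp × 745.7 = 1543.6 W
2310 ft·lbf/s × 1.35582 = 3131.94 W
3040 W (already W)
Combined: 1543.6 + 3131.94 + 3040 = 7715.54 W
In MW: 7715.54 / 1000000 = 0.00771554 MW

0.00772 MW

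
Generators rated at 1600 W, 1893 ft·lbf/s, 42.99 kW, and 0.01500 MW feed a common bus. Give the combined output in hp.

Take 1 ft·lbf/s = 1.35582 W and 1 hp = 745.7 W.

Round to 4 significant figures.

1600 W (already W)
1893 ft·lbf/s × 1.35582 = 2566.57 W
42.99 kW × 1000 = 42990 W
0.01500 MW × 1000000 = 15000 W
Sum: 1600 + 2566.57 + 42990 + 15000 = 62156.6 W
In hp: 62156.6 / 745.7 = 83.3534 hp

83.35 hp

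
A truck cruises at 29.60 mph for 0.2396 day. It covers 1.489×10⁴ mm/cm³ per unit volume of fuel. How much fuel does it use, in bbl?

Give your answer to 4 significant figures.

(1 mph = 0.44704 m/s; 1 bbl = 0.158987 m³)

29.60 mph → 13.2324 m/s
0.2396 day → 20701.4 s
d = v × t = 13.2324 × 20701.4 = 273929 m
1.489×10⁴ mm/cm³ → 1.489×10⁷ m/m³
V = d / (distance per unit fuel) = 273929 / 1.489×10⁷ = 0.0183968 m³
In bbl: 0.0183968 / 0.158987 = 0.115713 bbl

0.1157 bbl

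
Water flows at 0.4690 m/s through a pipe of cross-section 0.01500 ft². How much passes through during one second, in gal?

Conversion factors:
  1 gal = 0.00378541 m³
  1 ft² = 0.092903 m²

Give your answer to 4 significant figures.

0.01500 ft² × 0.092903 = 0.00139354 m²
V = v × A × t = 0.469 m/s × 0.00139354 m² × 1 s = 6.5357×10⁻⁴ m³
6.5357×10⁻⁴ m³ ÷ (0.00378541 m³/gal) = 0.172655 gal

0.1727 gal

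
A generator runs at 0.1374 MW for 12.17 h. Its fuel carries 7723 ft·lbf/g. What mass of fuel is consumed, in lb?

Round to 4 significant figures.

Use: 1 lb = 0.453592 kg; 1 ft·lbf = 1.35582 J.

0.1374 MW → 137400 W
12.17 h → 43812 s
E = P × t = 137400 × 43812 = 6.01977×10⁹ J
7723 ft·lbf/g → 1.0471×10⁷ J/kg
m = E / e_s = 6.01977×10⁹ / 1.0471×10⁷ = 574.899 kg
In lb: 574.899 / 0.453592 = 1267.44 lb

1267 lb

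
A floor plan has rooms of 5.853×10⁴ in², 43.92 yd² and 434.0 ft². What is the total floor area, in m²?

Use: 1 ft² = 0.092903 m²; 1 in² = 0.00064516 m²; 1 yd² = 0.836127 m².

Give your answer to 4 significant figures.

114.8 m²

5.853×10⁴ in² × 0.00064516 = 37.7612 m²
43.92 yd² × 0.836127 = 36.7227 m²
434.0 ft² × 0.092903 = 40.3199 m²
Combined: 37.7612 + 36.7227 + 40.3199 = 114.804 m²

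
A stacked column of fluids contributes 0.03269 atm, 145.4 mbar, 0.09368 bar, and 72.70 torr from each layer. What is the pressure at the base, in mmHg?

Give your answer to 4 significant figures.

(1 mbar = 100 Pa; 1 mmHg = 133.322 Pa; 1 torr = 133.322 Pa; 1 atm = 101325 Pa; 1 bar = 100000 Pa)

0.03269 atm × 101325 → 3312.31 Pa
145.4 mbar × 100 → 14540 Pa
0.09368 bar × 100000 → 9368 Pa
72.70 torr × 133.322 → 9692.51 Pa
Total: 3312.31 + 14540 + 9368 + 9692.51 = 36912.8 Pa
In mmHg: 36912.8 / 133.322 = 276.87 mmHg

276.9 mmHg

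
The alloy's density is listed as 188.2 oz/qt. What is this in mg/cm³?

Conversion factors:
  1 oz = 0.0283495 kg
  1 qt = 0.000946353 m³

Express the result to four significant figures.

188.2 oz/qt × 0.0283495 kg/oz ÷ 0.000946353 m³/qt = 5637.83 kg/m³
5637.83 kg/m³ ÷ 10⁻⁶ kg/mg × 10⁻⁶ m³/cm³ = 5637.83 mg/cm³

5638 mg/cm³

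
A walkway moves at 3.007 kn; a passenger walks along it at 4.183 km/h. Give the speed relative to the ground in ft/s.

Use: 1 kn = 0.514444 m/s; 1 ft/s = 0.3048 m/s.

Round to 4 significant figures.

3.007 kn × 0.514444 = 1.54693 m/s
4.183 km/h × (1/3.6) = 1.16194 m/s
Total: 1.54693 + 1.16194 = 2.70887 m/s
In ft/s: 2.70887 / 0.3048 = 8.88737 ft/s

8.887 ft/s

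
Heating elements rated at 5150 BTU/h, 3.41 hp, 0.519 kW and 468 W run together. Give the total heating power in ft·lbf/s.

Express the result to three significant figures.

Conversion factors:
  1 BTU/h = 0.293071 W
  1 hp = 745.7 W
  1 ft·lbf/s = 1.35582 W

3720 ft·lbf/s

5150 BTU/h × 0.293071 = 1509.32 W
3.41 hp × 745.7 = 2542.84 W
0.519 kW × 1000 = 519 W
468 W (already W)
Combined: 1509.32 + 2542.84 + 519 + 468 = 5039.16 W
In ft·lbf/s: 5039.16 / 1.35582 = 3716.69 ft·lbf/s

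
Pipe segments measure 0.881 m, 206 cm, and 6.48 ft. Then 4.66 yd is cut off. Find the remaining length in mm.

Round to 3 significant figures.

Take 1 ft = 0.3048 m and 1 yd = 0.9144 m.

655 mm

0.881 m (already m)
206 cm × 0.01 = 2.06 m
6.48 ft × 0.3048 = 1.9751 m
4.66 yd × 0.9144 = 4.2611 m
Net: 0.881 + 2.06 + 1.9751 − 4.2611 = 0.655 m
In mm: 0.655 / 0.001 = 655 mm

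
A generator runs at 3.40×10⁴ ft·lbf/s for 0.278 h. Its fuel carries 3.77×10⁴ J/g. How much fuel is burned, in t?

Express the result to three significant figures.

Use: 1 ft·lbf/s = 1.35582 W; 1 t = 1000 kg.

0.00122 t

3.40×10⁴ ft·lbf/s → 46097.9 W
0.278 h → 1000.8 s
E = P × t = 46097.9 × 1000.8 = 4.61348×10⁷ J
3.77×10⁴ J/g → 3.77×10⁷ J/kg
m = E / e_s = 4.61348×10⁷ / 3.77×10⁷ = 1.22373 kg
In t: 1.22373 / 1000 = 0.00122373 t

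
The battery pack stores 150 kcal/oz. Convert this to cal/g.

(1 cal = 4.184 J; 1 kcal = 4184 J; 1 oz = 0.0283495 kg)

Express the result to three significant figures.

5290 cal/g

150 kcal/oz × 4184 J/kcal ÷ 0.0283495 kg/oz = 2.2138×10⁷ J/kg
2.2138×10⁷ J/kg ÷ 4.184 J/cal × 0.001 kg/g = 5291.11 cal/g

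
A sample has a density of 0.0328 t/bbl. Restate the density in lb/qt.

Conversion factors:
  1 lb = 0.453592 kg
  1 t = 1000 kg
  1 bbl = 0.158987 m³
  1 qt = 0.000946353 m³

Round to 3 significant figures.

0.430 lb/qt

0.0328 t/bbl × 1000 kg/t ÷ 0.158987 m³/bbl = 206.306 kg/m³
206.306 kg/m³ ÷ 0.453592 kg/lb × 0.000946353 m³/qt = 0.430427 lb/qt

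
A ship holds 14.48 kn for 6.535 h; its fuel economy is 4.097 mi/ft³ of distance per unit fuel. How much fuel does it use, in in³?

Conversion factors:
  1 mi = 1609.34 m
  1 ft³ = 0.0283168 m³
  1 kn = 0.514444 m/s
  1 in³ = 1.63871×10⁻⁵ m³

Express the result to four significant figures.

4.593×10⁴ in³

14.48 kn → 7.44915 m/s
6.535 h → 23526 s
d = v × t = 7.44915 × 23526 = 175249 m
4.097 mi/ft³ → 232846 m/m³
V = d / (distance per unit fuel) = 175249 / 232846 = 0.752639 m³
In in³: 0.752639 / 1.63871×10⁻⁵ = 45928.7 in³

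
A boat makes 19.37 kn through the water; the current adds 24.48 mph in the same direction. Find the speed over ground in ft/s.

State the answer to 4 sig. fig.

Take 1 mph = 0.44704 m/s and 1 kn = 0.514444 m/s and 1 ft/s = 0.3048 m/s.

68.60 ft/s

19.37 kn × 0.514444 = 9.96478 m/s
24.48 mph × 0.44704 = 10.9435 m/s
Combined: 9.96478 + 10.9435 = 20.9083 m/s
In ft/s: 20.9083 / 0.3048 = 68.5968 ft/s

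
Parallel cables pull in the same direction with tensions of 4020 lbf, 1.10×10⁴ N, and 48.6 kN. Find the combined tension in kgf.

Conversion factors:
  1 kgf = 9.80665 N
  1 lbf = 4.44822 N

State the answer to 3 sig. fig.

7900 kgf

4020 lbf × 4.44822 = 17881.8 N
1.10×10⁴ N (already N)
48.6 kN × 1000 = 48600 N
Combined: 17881.8 + 11000 + 48600 = 77481.8 N
In kgf: 77481.8 / 9.80665 = 7900.94 kgf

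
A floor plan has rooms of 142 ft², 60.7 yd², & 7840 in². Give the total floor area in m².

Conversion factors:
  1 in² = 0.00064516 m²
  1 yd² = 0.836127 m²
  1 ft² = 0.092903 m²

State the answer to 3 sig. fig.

142 ft² × 0.092903 = 13.1922 m²
60.7 yd² × 0.836127 = 50.7529 m²
7840 in² × 0.00064516 = 5.05805 m²
Sum: 13.1922 + 50.7529 + 5.05805 = 69.0031 m²

69.0 m²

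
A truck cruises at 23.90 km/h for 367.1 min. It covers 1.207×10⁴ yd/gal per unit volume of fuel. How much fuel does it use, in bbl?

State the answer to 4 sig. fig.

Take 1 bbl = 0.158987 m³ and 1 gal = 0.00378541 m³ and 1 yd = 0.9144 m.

0.3155 bbl

23.90 km/h → 6.63889 m/s
367.1 min → 22026 s
d = v × t = 6.63889 × 22026 = 146228 m
1.207×10⁴ yd/gal → 2.91562×10⁶ m/m³
V = d / (distance per unit fuel) = 146228 / 2.91562×10⁶ = 0.0501533 m³
In bbl: 0.0501533 / 0.158987 = 0.315455 bbl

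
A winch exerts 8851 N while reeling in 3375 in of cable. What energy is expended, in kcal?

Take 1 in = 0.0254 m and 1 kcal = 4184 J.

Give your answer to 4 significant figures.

181.3 kcal

3375 in × 0.0254 = 85.725 m
W = F × d = 8851 N × 85.725 m = 758752 J
758752 J ÷ (4184 J/kcal) = 181.346 kcal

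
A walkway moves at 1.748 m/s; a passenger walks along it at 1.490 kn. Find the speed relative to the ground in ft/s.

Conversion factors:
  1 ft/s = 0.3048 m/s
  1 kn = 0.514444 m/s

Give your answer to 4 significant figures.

1.748 m/s (already m/s)
1.490 kn × 0.514444 = 0.766522 m/s
Sum: 1.748 + 0.766522 = 2.51452 m/s
In ft/s: 2.51452 / 0.3048 = 8.24974 ft/s

8.250 ft/s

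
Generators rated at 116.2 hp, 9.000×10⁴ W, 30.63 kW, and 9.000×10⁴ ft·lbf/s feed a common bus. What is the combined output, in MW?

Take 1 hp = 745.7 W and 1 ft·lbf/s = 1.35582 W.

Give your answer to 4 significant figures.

116.2 hp × 745.7 = 86650.3 W
9.000×10⁴ W (already W)
30.63 kW × 1000 = 30630 W
9.000×10⁴ ft·lbf/s × 1.35582 = 122024 W
Combined: 86650.3 + 90000 + 30630 + 122024 = 329304 W
In MW: 329304 / 1000000 = 0.329304 MW

0.3293 MW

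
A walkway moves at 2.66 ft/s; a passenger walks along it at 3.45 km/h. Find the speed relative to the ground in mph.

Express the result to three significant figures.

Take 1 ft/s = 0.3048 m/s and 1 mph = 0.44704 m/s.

3.96 mph

2.66 ft/s × 0.3048 = 0.810768 m/s
3.45 km/h × (1/3.6) = 0.958333 m/s
Total: 0.810768 + 0.958333 = 1.7691 m/s
In mph: 1.7691 / 0.44704 = 3.95736 mph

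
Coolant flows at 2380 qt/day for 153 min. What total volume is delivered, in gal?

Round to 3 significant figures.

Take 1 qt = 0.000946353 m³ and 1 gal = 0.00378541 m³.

63.2 gal

2380 qt/day → 2.60685×10⁻⁵ m³/s
153 min → 9180 s
V = Q × t = 2.60685×10⁻⁵ × 9180 = 0.239309 m³
In gal: 0.239309 / 0.00378541 = 63.2188 gal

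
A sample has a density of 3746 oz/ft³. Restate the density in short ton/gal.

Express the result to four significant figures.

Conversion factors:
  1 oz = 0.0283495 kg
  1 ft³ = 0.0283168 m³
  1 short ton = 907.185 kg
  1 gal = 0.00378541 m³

3746 oz/ft³ × 0.0283495 kg/oz ÷ 0.0283168 m³/ft³ = 3750.33 kg/m³
3750.33 kg/m³ ÷ 907.185 kg/short ton × 0.00378541 m³/gal = 0.015649 short ton/gal

0.01565 short ton/gal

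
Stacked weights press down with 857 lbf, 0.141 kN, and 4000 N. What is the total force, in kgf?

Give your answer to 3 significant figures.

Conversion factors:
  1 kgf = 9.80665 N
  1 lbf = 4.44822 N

857 lbf × 4.44822 = 3812.12 N
0.141 kN × 1000 = 141 N
4000 N (already N)
Combined: 3812.12 + 141 + 4000 = 7953.12 N
In kgf: 7953.12 / 9.80665 = 810.993 kgf

811 kgf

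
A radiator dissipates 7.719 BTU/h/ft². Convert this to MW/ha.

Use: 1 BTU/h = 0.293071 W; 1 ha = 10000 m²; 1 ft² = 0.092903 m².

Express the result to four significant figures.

0.2435 MW/ha

7.719 BTU/h/ft² × 0.293071 W/BTU/h ÷ 0.092903 m²/ft² = 24.3503 W/m²
24.3503 W/m² ÷ 1000000 W/MW × 10000 m²/ha = 0.243503 MW/ha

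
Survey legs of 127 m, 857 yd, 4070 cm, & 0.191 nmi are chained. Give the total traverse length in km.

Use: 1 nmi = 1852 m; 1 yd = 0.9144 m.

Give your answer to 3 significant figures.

127 m (already m)
857 yd × 0.9144 = 783.641 m
4070 cm × 0.01 = 40.7 m
0.191 nmi × 1852 = 353.732 m
Sum: 127 + 783.641 + 40.7 + 353.732 = 1305.07 m
In km: 1305.07 / 1000 = 1.30507 km

1.31 km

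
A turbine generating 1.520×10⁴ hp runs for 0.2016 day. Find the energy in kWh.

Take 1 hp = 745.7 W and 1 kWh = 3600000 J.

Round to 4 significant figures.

1.520×10⁴ hp × 745.7 = 1.13346×10⁷ W
0.2016 day × 86400 = 17418.2 s
E = P × t = 1.13346×10⁷ W × 17418.2 s = 1.97428×10¹¹ J
1.97428×10¹¹ J ÷ (3600000 J/kWh) = 54841.1 kWh

5.484×10⁴ kWh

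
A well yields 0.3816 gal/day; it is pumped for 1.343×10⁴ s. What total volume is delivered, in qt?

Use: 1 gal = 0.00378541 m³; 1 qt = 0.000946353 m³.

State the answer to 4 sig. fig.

0.3816 gal/day → 1.67189×10⁻⁸ m³/s
V = Q × t = 1.67189×10⁻⁸ × 13430 = 2.24535×10⁻⁴ m³
In qt: 2.24535×10⁻⁴ / 0.000946353 = 0.237263 qt

0.2373 qt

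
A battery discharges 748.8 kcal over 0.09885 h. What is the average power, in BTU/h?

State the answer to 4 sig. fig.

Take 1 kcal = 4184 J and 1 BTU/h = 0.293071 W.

748.8 kcal × 4184 = 3.13298×10⁶ J
0.09885 h × 3600 = 355.86 s
P = E / t = 3.13298×10⁶ J / 355.86 s = 8803.97 W
8803.97 W ÷ (0.293071 W/BTU/h) = 30040.4 BTU/h

3.004×10⁴ BTU/h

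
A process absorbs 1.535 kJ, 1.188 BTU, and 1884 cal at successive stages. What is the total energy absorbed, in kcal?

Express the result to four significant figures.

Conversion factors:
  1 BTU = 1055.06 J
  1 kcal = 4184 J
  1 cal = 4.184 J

2.550 kcal

1.535 kJ × 1000 = 1535 J
1.188 BTU × 1055.06 = 1253.41 J
1884 cal × 4.184 = 7882.66 J
Combined: 1535 + 1253.41 + 7882.66 = 10671.1 J
In kcal: 10671.1 / 4184 = 2.55045 kcal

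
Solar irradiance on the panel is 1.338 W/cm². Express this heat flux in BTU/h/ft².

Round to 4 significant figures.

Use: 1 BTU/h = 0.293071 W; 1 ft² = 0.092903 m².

4241 BTU/h/ft²

1.338 W/cm² ÷ 0.0001 m²/cm² = 13380 W/m²
13380 W/m² ÷ 0.293071 W/BTU/h × 0.092903 m²/ft² = 4241.44 BTU/h/ft²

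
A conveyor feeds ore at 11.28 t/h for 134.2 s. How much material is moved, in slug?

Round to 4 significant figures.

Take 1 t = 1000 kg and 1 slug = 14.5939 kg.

11.28 t/h → 3.13333 kg/s
m = ṁ × t = 3.13333 × 134.2 = 420.493 kg
In slug: 420.493 / 14.5939 = 28.8129 slug

28.81 slug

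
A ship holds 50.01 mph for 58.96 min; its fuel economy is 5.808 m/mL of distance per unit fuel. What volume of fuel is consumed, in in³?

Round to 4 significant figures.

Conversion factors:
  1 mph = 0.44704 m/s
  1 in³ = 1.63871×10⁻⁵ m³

50.01 mph → 22.3565 m/s
58.96 min → 3537.6 s
d = v × t = 22.3565 × 3537.6 = 79088.4 m
5.808 m/mL → 5.808×10⁶ m/m³
V = d / (distance per unit fuel) = 79088.4 / 5.808×10⁶ = 0.0136171 m³
In in³: 0.0136171 / 1.63871×10⁻⁵ = 830.965 in³

831.0 in³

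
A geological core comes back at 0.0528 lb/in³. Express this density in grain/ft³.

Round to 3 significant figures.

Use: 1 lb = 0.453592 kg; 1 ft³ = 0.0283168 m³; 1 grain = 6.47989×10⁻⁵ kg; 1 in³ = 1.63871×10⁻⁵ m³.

0.0528 lb/in³ × 0.453592 kg/lb ÷ 1.63871×10⁻⁵ m³/in³ = 1461.49 kg/m³
1461.49 kg/m³ ÷ 6.47989×10⁻⁵ kg/grain × 0.0283168 m³/ft³ = 638664 grain/ft³

6.39×10⁵ grain/ft³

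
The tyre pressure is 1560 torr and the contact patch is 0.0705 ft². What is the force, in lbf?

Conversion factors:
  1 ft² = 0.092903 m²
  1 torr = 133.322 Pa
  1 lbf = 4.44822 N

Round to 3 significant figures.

1560 torr × 133.322 = 207982 Pa
0.0705 ft² × 0.092903 = 0.00654966 m²
F = P × A = 207982 Pa × 0.00654966 m² = 1362.21 N
1362.21 N ÷ (4.44822 N/lbf) = 306.237 lbf

306 lbf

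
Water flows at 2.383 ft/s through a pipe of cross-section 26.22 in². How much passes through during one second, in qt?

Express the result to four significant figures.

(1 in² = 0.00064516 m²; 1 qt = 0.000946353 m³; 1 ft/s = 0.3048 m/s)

2.383 ft/s × 0.3048 = 0.726338 m/s
26.22 in² × 0.00064516 = 0.0169161 m²
V = v × A × t = 0.726338 m/s × 0.0169161 m² × 1 s = 0.0122868 m³
0.0122868 m³ ÷ (0.000946353 m³/qt) = 12.9833 qt

12.98 qt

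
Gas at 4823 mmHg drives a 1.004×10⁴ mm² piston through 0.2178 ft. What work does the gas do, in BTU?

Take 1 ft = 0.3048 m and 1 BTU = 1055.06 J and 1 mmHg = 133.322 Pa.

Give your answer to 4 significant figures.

0.4062 BTU

4823 mmHg → 643012 Pa
1.004×10⁴ mm² → 0.01004 m²
F = P × A = 643012 × 0.01004 = 6455.84 N
0.2178 ft → 0.0663854 m
W = F × d = 6455.84 × 0.0663854 = 428.574 J
In BTU: 428.574 / 1055.06 = 0.406208 BTU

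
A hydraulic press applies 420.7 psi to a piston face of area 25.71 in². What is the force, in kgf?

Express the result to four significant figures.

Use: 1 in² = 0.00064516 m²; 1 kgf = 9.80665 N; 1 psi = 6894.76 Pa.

4906 kgf

420.7 psi × 6894.76 = 2.90063×10⁶ Pa
25.71 in² × 0.00064516 = 0.0165871 m²
F = P × A = 2.90063×10⁶ Pa × 0.0165871 m² = 48113 N
48113 N ÷ (9.80665 N/kgf) = 4906.16 kgf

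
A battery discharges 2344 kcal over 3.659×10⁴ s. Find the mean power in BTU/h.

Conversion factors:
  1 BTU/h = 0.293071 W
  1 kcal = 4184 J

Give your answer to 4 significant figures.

914.6 BTU/h

2344 kcal × 4184 → 9.8073×10⁶ J
P = E / t = 9.8073×10⁶ J / 36590 s = 268.032 W
268.032 W ÷ (0.293071 W/BTU/h) = 914.563 BTU/h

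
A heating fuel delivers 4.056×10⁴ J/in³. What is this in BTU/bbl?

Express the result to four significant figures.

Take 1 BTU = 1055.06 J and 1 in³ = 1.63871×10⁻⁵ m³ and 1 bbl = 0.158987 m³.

3.730×10⁵ BTU/bbl

4.056×10⁴ J/in³ ÷ 1.63871×10⁻⁵ m³/in³ = 2.47512×10⁹ J/m³
2.47512×10⁹ J/m³ ÷ 1055.06 J/BTU × 0.158987 m³/bbl = 372976 BTU/bbl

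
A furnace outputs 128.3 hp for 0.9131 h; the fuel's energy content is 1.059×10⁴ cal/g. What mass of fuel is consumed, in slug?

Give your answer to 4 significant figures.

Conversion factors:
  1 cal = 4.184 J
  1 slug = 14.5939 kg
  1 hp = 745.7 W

0.4864 slug

128.3 hp → 95673.3 W
0.9131 h → 3287.16 s
E = P × t = 95673.3 × 3287.16 = 3.14493×10⁸ J
1.059×10⁴ cal/g → 4.43086×10⁷ J/kg
m = E / e_s = 3.14493×10⁸ / 4.43086×10⁷ = 7.09779 kg
In slug: 7.09779 / 14.5939 = 0.486353 slug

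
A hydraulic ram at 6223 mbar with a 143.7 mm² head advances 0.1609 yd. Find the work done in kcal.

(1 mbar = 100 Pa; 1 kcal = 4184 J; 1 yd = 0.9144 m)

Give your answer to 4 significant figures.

6223 mbar → 622300 Pa
143.7 mm² → 1.437×10⁻⁴ m²
F = P × A = 622300 × 1.437×10⁻⁴ = 89.4245 N
0.1609 yd → 0.147127 m
W = F × d = 89.4245 × 0.147127 = 13.1568 J
In kcal: 13.1568 / 4184 = 0.00314455 kcal

0.003145 kcal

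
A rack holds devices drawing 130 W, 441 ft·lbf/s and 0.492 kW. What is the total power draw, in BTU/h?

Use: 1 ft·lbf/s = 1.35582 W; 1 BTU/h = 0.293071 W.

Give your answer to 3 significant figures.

130 W (already W)
441 ft·lbf/s × 1.35582 = 597.917 W
0.492 kW × 1000 = 492 W
Total: 130 + 597.917 + 492 = 1219.92 W
In BTU/h: 1219.92 / 0.293071 = 4162.54 BTU/h

4160 BTU/h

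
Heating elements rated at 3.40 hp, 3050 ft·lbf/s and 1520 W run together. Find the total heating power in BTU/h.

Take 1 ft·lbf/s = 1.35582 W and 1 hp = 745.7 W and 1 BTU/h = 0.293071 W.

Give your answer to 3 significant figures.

2.79×10⁴ BTU/h

3.40 hp × 745.7 = 2535.38 W
3050 ft·lbf/s × 1.35582 = 4135.25 W
1520 W (already W)
Total: 2535.38 + 4135.25 + 1520 = 8190.63 W
In BTU/h: 8190.63 / 0.293071 = 27947.6 BTU/h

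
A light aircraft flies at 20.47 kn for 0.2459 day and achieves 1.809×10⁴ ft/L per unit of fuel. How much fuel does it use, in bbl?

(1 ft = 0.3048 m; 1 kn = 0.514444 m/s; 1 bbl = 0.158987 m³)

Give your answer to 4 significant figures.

20.47 kn → 10.5307 m/s
0.2459 day → 21245.8 s
d = v × t = 10.5307 × 21245.8 = 223733 m
1.809×10⁴ ft/L → 5.51383×10⁶ m/m³
V = d / (distance per unit fuel) = 223733 / 5.51383×10⁶ = 0.0405767 m³
In bbl: 0.0405767 / 0.158987 = 0.25522 bbl

0.2552 bbl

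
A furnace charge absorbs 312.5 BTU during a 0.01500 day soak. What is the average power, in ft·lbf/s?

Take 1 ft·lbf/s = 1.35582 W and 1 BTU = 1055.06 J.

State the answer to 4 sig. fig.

312.5 BTU × 1055.06 → 329706 J
0.01500 day × 86400 → 1296 s
P = E / t = 329706 J / 1296 s = 254.403 W
254.403 W ÷ (1.35582 W/ft·lbf/s) = 187.638 ft·lbf/s

187.6 ft·lbf/s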